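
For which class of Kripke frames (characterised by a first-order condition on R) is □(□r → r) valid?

shift-reflexivity

Suppose □(□r→r) is valid. Take Rxy and set V(r)={w : Ryw}. Then at y, □r holds; since □(□r→r) at x, □r→r at y, so r at y, i.e. Ryy.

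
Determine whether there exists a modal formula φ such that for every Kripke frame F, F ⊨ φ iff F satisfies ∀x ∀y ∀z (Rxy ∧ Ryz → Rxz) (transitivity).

This is a Sahlqvist condition; the 4 axiom □q → □□q defines it.

Yes, by □q → □□q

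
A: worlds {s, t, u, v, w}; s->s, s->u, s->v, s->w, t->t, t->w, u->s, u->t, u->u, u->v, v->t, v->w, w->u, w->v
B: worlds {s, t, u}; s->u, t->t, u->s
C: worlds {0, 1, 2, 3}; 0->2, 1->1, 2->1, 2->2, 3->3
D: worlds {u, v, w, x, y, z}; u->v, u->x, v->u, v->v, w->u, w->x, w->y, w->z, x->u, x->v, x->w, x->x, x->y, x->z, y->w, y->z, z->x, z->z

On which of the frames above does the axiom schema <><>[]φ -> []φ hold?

This is the axiom for a generalized confluence (Geach) condition; its first-order frame correspondent is forall x forall y forall z ((x R^2 y & xRz) -> exists w (yRw & z = w)).
A: fails — sR²t, sRs but no w* with tRw* and s=w*.
B: satisfies the condition.
C: fails — 0R²1, 0R2 but no w with 1Rw and 2=w.
D: fails — uR²v, uRx but no t with vRt and x=t.
Valid on: B.

B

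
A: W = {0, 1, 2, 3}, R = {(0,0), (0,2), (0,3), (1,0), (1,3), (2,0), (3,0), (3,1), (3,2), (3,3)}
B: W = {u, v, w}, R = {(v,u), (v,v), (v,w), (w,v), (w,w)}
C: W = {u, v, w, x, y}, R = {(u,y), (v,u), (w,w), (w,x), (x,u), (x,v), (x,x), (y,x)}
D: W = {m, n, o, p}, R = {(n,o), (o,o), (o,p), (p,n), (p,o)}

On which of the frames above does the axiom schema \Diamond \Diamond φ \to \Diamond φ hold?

The schema corresponds to transitivity: \forall x \forall y \forall z (Rxy \wedge Ryz \to Rxz).
A: fails — R10 and R02 but not R12.
B: fails — Rwv and Rvu but not Rwu.
C: fails — Ryx and Rxu but not Ryu.
D: fails — Rop and Rpn but not Ron.

none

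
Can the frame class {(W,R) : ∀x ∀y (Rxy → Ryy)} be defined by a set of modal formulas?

Yes: it is shift-reflexivity, defined by the T□ schema □(□q → q).

Yes — defined by □(□q → q)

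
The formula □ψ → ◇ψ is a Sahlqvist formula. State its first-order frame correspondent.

Suppose □ψ→◇ψ is valid. At any x set V(ψ)=W. Then □ψ at x, so ◇ψ at x, so x has a successor.
The converse is a direct semantic check.
Frame condition: ∀x ∃y Rxy.

Seriality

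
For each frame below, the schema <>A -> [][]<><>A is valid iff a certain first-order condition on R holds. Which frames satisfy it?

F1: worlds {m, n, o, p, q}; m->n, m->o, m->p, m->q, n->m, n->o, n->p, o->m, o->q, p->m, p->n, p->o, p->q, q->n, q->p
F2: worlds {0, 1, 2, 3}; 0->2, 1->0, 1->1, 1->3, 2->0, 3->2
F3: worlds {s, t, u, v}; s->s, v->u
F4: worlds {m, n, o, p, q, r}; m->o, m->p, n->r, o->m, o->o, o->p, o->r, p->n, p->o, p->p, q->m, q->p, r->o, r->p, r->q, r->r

F3

The schema corresponds to a generalized confluence (Geach) condition: forall x forall y forall z ((xRy & x R^2 z) -> exists w (y = w & z R^2 w)).
F1: fails — nRm, nR²o but no w with m=w and oR²w.
F2: fails — 0R2, 0R²0 but no w with 2=w and 0R²w.
F3: ✓.
F4: fails — nRr, nR²q but no w with r=w and qR²w.
Valid on: F3.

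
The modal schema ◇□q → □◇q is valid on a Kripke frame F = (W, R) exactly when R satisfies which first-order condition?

This schema is the .2 axiom.
Its frame correspondent is convergence — ∀x ∀y ∀z (Rxy ∧ Rxz → ∃w (Ryw ∧ Rzw)).

convergence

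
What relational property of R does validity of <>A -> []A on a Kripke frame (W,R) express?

This is the CD axiom.
It corresponds to partial functionality: forall x forall y forall z (Rxy & Rxz -> y = z).

Partial functionality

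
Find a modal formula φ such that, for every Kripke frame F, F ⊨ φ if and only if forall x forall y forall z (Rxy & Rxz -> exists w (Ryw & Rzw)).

This is convergence; the standard corresponding axiom is .2: ◇□q → □◇q.
Suppose ◇□q→□◇q is valid. Take Rxy, Rxz and set V(q)={w : Ryw}. Then □q at y so ◇□q at x, so □◇q at x, so ◇q at z, giving w with Rzw and Ryw.

◇□q → □◇q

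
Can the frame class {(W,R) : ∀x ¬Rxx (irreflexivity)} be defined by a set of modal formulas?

Modal frame validity is preserved under surjective bounded morphisms.
The 3-cycle (worlds a,b,c with a→b→c→a) is irreflexive, and the map sending every world to a single reflexive point • is a surjective bounded morphism (forth: every edge maps to (•,•); back: every world has a successor). So any modal formula valid on the 3-cycle is also valid on the reflexive point, which is not irreflexive.
So no modal formula (or set of formulas) defines exactly the irreflexive frames.

No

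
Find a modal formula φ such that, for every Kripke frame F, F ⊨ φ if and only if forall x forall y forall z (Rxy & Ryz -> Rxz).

□q → □□q

This is transitivity; the standard corresponding axiom is 4: □q → □□q.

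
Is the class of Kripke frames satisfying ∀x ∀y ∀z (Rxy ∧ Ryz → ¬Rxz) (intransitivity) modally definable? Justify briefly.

Not modally definable

If a class were modally definable it would be closed under surjective bounded morphisms (Goldblatt–Thomason).
The 3-cycle (worlds a,b,c with a→b→c→a) is intransitive. Mapping every world to a single reflexive point • is a surjective bounded morphism; the reflexive point is not intransitive (R••∧R•• but R••).
Hence intransitivity is not modally definable.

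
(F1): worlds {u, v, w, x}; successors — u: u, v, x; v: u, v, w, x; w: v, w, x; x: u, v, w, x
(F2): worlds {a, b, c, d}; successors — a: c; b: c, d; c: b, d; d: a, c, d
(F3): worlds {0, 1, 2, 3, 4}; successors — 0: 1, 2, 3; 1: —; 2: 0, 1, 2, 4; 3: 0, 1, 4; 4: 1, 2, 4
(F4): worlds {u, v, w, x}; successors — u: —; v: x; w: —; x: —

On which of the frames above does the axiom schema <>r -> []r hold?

(F4)

Frame correspondent (Sahlqvist): forall x forall y forall z (Rxy & Rxz -> y = z) — i.e. partial functionality.
(F1): fails — u sees both u and v.
(F2): fails — b sees both c and d.
(F3): fails — 0 sees both 1 and 2.
(F4): ✓.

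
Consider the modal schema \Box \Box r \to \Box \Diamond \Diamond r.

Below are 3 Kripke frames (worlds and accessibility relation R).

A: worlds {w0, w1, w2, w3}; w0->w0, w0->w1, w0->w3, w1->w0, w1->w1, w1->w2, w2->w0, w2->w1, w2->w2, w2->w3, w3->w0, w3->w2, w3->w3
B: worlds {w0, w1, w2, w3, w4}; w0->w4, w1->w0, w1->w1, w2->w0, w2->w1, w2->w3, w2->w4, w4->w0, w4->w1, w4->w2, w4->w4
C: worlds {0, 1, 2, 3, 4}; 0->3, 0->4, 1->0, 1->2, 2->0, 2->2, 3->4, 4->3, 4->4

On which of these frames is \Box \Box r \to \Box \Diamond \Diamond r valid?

A, C

The schema corresponds to a generalized confluence (Geach) condition: \forall x \forall z (xRz \to \exists w (x R^2 w \wedge z R^2 w)).
A: holds.
B: fails — w2Rw3 but no w with w2R²w and w3R²w.
C: holds.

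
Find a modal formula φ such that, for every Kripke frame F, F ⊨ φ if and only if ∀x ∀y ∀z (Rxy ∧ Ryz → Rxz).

A defining formula is □r → □□r (the 4 axiom).
Suppose □r→□□r is valid. Take Rxy, Ryz and set V(r)={w : Rxw}. Then □r at x, so □□r at x, so □r at y, so r at z, i.e. Rxz.

□r → □□r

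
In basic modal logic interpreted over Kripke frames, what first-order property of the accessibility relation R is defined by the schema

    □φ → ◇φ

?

Seriality

Suppose □φ→◇φ is valid. At any x set V(φ)=W. Then □φ at x, so ◇φ at x, so x has a successor.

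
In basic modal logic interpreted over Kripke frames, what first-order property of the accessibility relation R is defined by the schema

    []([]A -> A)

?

Suppose □(□A→A) is valid. Take Rxy and set V(A)={w : Ryw}. Then at y, □A holds; since □(□A→A) at x, □A→A at y, so A at y, i.e. Ryy.
Conversely, any frame satisfying forall x forall y (Rxy -> Ryy) validates the schema.
So the correspondent is shift-reflexivity.

Shift-reflexivity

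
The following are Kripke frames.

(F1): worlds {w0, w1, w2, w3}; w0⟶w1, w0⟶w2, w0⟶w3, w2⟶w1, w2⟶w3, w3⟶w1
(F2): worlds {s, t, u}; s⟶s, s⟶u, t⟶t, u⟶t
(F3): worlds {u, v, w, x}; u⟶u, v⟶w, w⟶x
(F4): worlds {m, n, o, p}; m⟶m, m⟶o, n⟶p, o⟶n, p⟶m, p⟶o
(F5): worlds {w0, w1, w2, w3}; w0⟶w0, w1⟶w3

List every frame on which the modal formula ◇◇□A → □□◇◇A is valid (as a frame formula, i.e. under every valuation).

Frame correspondent (Sahlqvist): ∀x ∀y ∀z ((xR²y ∧ xR²z) → ∃w (yRw ∧ zR²w)) — i.e. a generalized confluence (Geach) condition.
(F1): fails — w0R²w1, w0R²w1 but no w with w1Rw and w1R²w.
(F2): fails — sR²s, sR²t but no w with sRw and tR²w.
(F3): fails — vR²x, vR²x but no t with xRt and xR²t.
(F4): fails — mR²m, mR²o but no w with mRw and oR²w.
(F5): ✓.
Valid on: (F5).

(F5)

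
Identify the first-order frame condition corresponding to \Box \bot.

□⊥ is valid iff no world has any successor (otherwise □⊥ fails at any world with one).

emptiness of R: \forall x \forall y \neg Rxy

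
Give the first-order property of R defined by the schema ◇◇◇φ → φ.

∀x ∀y (xR³y → ∃w (y = w ∧ x = w))

This is a Sahlqvist (Geach-type) schema ◇^3□^0φ → □^0◇^0φ.
Minimal-valuation argument: fix x; take any y with xR^3y and any z with xR^0z. Set V(φ) to the set of worlds R-reachable from y in exactly 0 steps. Then □^0φ holds at y, so the antecedent holds at x; validity forces ◇^0φ at z, giving a w with zR^0w and yR^0w.
First-order correspondent: ∀x ∀y (xR³y → ∃w (y = w ∧ x = w)).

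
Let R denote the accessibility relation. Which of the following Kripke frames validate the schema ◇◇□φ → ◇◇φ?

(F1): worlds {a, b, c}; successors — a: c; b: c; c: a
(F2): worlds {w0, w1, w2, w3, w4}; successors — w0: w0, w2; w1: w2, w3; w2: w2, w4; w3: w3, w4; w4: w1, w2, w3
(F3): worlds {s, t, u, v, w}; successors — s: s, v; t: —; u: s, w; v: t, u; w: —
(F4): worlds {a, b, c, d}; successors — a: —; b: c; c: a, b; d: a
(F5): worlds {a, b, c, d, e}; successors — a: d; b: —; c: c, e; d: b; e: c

(F2)

The schema corresponds to a generalized confluence (Geach) condition: ∀x ∀y (xR²y → ∃w (yRw ∧ xR²w)).
(F1): fails — aR²a but no w with aRw and aR²w.
(F2): condition met.
(F3): fails — sR²t but no w* with tRw* and sR²w*.
(F4): fails — bR²a but no w with aRw and bR²w.
(F5): fails — aR²b but no w with bRw and aR²w.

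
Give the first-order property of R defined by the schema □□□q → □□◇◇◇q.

This is a Sahlqvist (Geach-type) schema ◇^0□^3q → □^2◇^3q.
First-order correspondent: ∀x ∀z (xR²z → ∃w (xR³w ∧ zR³w)).

∀x ∀z (xR²z → ∃w (xR³w ∧ zR³w))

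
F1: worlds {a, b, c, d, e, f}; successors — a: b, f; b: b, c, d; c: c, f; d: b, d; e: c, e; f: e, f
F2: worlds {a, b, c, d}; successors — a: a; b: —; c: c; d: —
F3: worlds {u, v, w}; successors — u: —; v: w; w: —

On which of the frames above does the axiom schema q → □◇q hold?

Frame correspondent (Sahlqvist): ∀x ∀y (Rxy → Ryx) — i.e. symmetry.
F1: fails — Rbc but not Rcb.
F2: holds.
F3: fails — Rvw but not Rwv.

F2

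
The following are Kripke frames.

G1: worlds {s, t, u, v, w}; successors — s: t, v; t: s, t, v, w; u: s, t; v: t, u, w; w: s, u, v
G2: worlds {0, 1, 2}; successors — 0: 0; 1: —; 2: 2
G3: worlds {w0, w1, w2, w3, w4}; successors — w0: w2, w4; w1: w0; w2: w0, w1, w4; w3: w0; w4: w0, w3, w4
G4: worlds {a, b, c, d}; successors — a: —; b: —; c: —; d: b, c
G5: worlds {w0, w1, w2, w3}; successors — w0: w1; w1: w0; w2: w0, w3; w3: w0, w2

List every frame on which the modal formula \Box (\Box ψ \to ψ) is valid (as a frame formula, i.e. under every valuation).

The schema corresponds to shift-reflexivity: \forall x \forall y (Rxy \to Ryy).
G1: fails — Rtv but not Rvv.
G2: ✓.
G3: fails — Rw1w0 but not Rw0w0.
G4: fails — Rdb but not Rbb.
G5: fails — Rw1w0 but not Rw0w0.

G2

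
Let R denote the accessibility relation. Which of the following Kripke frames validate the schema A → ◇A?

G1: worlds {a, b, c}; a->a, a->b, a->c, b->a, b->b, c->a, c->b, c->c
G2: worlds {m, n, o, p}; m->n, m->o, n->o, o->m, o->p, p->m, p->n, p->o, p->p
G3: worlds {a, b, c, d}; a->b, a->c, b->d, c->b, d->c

G1

The schema corresponds to a generalized confluence (Geach) condition: ∀x ∃w (x = w ∧ xRw).
G1: condition met.
G2: fails — at m but no w with m=w and mRw.
G3: fails — at a but no w with a=w and aRw.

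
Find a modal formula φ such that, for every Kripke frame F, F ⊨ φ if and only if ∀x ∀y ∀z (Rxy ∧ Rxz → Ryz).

This is the Euclidean property; the standard corresponding axiom is 5: ◇p → □◇p.
Suppose ◇p→□◇p is valid. Take Rxy, Rxz and set V(p)={y}. Then ◇p at x, so □◇p at x, so ◇p at z, so some w with Rzw has p; w=y, i.e. Rzy. By symmetry of the argument, Ryz.

◇p → □◇p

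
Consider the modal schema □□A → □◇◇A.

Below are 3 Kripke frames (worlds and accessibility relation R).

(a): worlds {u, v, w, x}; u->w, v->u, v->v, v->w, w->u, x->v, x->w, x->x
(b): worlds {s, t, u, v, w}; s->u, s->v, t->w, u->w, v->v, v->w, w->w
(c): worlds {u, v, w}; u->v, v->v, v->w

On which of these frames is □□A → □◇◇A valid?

The schema corresponds to a generalized confluence (Geach) condition: ∀x ∀z (xRz → ∃w (xR²w ∧ zR²w)).
(a): fails — uRw but no t with uR²t and wR²t.
(b): holds.
(c): fails — vRw but no t with vR²t and wR²t.

(b)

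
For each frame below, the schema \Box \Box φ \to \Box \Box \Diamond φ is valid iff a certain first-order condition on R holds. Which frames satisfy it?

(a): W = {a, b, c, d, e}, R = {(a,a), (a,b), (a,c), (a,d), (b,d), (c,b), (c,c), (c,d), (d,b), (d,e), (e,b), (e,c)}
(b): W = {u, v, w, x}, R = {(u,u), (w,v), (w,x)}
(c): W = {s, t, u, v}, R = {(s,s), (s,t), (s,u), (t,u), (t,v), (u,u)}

This is the axiom for a generalized confluence (Geach) condition; its first-order frame correspondent is \forall x \forall z (x R^2 z \to \exists w (x R^2 w \wedge zRw)).
(a): fails — bR²b but no w with bR²w and bRw.
(b): ✓.
(c): fails — sR²v but no w with sR²w and vRw.
Valid on: (b).

(b)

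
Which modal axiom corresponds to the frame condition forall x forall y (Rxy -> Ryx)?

s → □◇s

This is symmetry; the standard corresponding axiom is B: s → □◇s.
Suppose s→□◇s is valid. Take Rxy and set V(s)={x}. Then s at x, so □◇s at x, so ◇s at y, so some z with Ryz has s; z=x, i.e. Ryx.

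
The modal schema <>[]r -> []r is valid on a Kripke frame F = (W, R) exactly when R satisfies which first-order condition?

the Euclidean property: forall x forall y forall z (Rxy & Rxz -> Ryz)

Replacing r by ¬r and contraposing gives the equivalent schema ◇r → □◇r.
Suppose ◇r→□◇r is valid. Take Rxy, Rxz and set V(r)={y}. Then ◇r at x, so □◇r at x, so ◇r at z, so some w with Rzw has r; w=y, i.e. Rzy. By symmetry of the argument, Ryz.
Conversely, on a frame with the Euclidean property the schema holds at every world under every valuation.
So the correspondent is the Euclidean property.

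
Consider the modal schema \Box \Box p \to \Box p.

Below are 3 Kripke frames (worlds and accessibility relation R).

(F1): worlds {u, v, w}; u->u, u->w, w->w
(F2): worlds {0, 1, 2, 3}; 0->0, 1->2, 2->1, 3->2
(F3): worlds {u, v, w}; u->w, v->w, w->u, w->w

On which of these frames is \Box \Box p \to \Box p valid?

The schema corresponds to density: \forall x \forall y (Rxy \to \exists z (Rxz \wedge Rzy)).
(F1): holds.
(F2): fails — R12 but no z with R1z and Rz2.
(F3): holds.

(F1), (F3)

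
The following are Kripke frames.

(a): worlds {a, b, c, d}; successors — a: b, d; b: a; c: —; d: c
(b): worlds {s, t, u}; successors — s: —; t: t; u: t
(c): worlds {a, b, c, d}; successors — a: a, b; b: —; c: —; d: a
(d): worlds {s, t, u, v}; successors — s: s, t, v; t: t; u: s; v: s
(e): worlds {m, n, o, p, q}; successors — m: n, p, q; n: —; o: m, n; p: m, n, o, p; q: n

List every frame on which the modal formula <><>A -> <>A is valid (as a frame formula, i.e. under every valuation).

This is the axiom for transitivity; its first-order frame correspondent is forall x forall y forall z (Rxy & Ryz -> Rxz).
(a): fails — Rad and Rdc but not Rac.
(b): holds.
(c): fails — Rda and Rab but not Rdb.
(d): fails — Rus and Rsv but not Ruv.
(e): fails — Rom and Rmq but not Roq.
Valid on: (b).

(b)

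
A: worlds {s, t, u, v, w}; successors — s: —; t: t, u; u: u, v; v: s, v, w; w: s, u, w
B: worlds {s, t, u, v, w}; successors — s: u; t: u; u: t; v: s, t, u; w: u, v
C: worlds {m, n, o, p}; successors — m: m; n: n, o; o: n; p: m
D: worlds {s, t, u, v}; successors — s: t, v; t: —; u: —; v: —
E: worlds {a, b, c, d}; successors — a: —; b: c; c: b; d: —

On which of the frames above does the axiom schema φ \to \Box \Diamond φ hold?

E

The schema corresponds to symmetry: \forall x \forall y (Rxy \to Ryx).
A: fails — Ruv but not Rvu.
B: fails — Rwu but not Ruw.
C: fails — Rpm but not Rmp.
D: fails — Rsv but not Rvs.
E: satisfies the condition.
Valid on: E.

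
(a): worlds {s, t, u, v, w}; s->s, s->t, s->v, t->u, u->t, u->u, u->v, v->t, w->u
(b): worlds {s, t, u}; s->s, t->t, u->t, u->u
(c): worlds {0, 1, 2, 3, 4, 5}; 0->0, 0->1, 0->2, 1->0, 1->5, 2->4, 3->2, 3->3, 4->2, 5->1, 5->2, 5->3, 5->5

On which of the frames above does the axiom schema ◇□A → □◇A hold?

Frame correspondent (Sahlqvist): ∀x ∀y ∀z (Rxy ∧ Rxz → ∃w (Ryw ∧ Rzw)) — i.e. convergence.
(a): fails — Rsv and Rst but v and t have no common successor.
(b): condition met.
(c): fails — R00 and R02 but 0 and 2 have no common successor.

(b)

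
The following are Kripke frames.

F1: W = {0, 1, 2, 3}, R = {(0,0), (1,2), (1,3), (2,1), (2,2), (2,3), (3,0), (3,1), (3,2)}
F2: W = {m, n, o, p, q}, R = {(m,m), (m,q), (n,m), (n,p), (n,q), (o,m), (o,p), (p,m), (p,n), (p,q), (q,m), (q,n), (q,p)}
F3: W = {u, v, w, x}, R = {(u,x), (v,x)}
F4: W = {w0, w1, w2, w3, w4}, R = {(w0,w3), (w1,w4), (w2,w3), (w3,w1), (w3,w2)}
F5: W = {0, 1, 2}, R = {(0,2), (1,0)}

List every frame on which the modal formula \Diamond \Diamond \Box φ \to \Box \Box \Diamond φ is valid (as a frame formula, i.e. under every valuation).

F2, F3

Frame correspondent (Sahlqvist): \forall x \forall y \forall z ((x R^2 y \wedge x R^2 z) \to \exists w (yRw \wedge zRw)) — i.e. a generalized confluence (Geach) condition.
F1: fails — 1R²0, 1R²1 but no w with 0Rw and 1Rw.
F2: satisfies the condition.
F3: satisfies the condition.
F4: fails — w0R²w1, w0R²w2 but no w with w1Rw and w2Rw.
F5: fails — 1R²2, 1R²2 but no w with 2Rw and 2Rw.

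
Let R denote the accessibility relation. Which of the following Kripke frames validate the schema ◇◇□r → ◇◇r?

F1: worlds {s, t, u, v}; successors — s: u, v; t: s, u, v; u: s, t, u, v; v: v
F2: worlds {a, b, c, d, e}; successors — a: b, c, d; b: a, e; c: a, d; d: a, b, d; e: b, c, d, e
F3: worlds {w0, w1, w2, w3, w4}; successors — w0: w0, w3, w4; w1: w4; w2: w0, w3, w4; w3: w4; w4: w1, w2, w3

F1, F2

The schema corresponds to a generalized confluence (Geach) condition: ∀x ∀y (xR²y → ∃w (yRw ∧ xR²w)).
F1: ✓.
F2: ✓.
F3: fails — w1R²w1 but no w with w1Rw and w1R²w.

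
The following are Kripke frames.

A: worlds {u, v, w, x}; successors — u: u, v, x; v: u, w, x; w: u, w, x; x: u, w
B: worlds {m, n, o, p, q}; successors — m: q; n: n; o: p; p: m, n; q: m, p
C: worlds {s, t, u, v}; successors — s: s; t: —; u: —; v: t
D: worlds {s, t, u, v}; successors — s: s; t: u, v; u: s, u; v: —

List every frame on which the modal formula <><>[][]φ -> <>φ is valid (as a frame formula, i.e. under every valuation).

A, C

This is the axiom for a generalized confluence (Geach) condition; its first-order frame correspondent is forall x forall y (x R^2 y -> exists w (y R^2 w & xRw)).
A: satisfies the condition.
B: fails — mR²m but no w with mR²w and mRw.
C: satisfies the condition.
D: fails — tR²s but no w with sR²w and tRw.
Valid on: A, C.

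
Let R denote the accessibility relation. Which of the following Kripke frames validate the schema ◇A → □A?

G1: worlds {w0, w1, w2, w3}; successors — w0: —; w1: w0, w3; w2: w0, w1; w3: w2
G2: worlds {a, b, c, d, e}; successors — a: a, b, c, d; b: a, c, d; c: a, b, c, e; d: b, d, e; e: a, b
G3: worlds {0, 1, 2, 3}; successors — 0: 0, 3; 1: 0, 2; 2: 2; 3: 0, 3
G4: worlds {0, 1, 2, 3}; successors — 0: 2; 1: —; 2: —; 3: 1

G4

The schema corresponds to partial functionality: ∀x ∀y ∀z (Rxy ∧ Rxz → y = z).
G1: fails — w1 sees both w0 and w3.
G2: fails — a sees both a and b.
G3: fails — 0 sees both 0 and 3.
G4: ✓.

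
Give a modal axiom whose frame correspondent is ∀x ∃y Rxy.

□r → ◇r

The condition is seriality. The D schema □r → ◇r defines it.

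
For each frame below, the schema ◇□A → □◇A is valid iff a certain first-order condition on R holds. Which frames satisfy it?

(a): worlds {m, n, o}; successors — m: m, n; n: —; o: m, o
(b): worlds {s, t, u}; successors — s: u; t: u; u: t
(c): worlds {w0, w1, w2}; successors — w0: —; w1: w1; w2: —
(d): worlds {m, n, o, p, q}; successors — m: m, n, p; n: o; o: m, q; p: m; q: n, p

The schema corresponds to convergence: ∀x ∀y ∀z (Rxy ∧ Rxz → ∃w (Ryw ∧ Rzw)).
(a): fails — Rmn and Rmn but n and n have no common successor.
(b): condition met.
(c): condition met.
(d): fails — Rmm and Rmn but m and n have no common successor.

(b), (c)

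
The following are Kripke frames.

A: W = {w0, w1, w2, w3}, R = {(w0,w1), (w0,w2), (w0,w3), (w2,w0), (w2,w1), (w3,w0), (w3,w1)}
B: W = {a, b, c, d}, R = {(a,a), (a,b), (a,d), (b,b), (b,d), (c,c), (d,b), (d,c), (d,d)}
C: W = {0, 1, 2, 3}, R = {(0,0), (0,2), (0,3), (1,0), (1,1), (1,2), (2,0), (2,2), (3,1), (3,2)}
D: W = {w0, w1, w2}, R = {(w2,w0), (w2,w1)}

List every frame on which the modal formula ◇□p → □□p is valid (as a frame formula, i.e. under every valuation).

Frame correspondent (Sahlqvist): ∀x ∀y ∀z ((xRy ∧ xR²z) → ∃w (yRw ∧ z = w)) — i.e. a generalized confluence (Geach) condition.
A: fails — w0Rw1, w0R²w0 but no w with w1Rw and w0=w.
B: fails — aRa, aR²c but no w with aRw and c=w.
C: fails — 0R0, 0R²1 but no w with 0Rw and 1=w.
D: ✓.

D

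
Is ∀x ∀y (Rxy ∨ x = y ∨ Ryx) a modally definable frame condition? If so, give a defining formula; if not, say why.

If a class were modally definable it would be closed under disjoint unions (Goldblatt–Thomason).
Take 2 disjoint single-world reflexive frames: each is trivially connected, but their disjoint union has 2 worlds with no edge between distinct components, so it is not connected.
So the class is not modally definable.

Not modally definable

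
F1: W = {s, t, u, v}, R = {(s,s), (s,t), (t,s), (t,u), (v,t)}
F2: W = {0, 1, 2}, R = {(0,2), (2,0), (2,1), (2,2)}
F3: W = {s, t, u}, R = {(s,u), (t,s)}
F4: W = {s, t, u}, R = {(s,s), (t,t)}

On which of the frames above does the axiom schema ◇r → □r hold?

F3, F4

This is the axiom for partial functionality; its first-order frame correspondent is ∀x ∀y ∀z (Rxy ∧ Rxz → y = z).
F1: fails — s sees both s and t.
F2: fails — 2 sees both 0 and 1.
F3: ✓.
F4: ✓.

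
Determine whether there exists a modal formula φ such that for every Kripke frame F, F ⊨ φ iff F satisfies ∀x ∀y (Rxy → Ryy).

The condition is shift-reflexivity. A defining modal formula is □(□r → r).
Suppose □(□r→r) is valid. Take Rxy and set V(r)={w : Ryw}. Then at y, □r holds; since □(□r→r) at x, □r→r at y, so r at y, i.e. Ryy.

Yes, by □(□r → r)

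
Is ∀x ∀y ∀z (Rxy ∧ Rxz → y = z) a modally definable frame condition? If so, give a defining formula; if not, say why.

Yes, by ◇r → □r

Yes: it is partial functionality, defined by the CD schema ◇r → □r.
Suppose ◇r→□r is valid. Take Rxy, Rxz and set V(r)={y}. Then ◇r at x, so □r at x, so r at z, i.e. z=y.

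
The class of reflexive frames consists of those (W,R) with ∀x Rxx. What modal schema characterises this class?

This is reflexivity; the standard corresponding axiom is T: □p → p.

□p → p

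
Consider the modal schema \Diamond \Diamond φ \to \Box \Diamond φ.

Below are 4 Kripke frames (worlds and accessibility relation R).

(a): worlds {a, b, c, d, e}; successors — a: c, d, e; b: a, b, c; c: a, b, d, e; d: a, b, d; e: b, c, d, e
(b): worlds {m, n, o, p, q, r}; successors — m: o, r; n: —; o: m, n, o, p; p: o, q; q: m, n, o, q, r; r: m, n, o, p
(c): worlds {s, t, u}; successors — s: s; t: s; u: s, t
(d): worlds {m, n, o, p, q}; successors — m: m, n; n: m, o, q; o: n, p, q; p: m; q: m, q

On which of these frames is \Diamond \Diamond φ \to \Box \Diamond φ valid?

(c)

Frame correspondent (Sahlqvist): \forall x \forall y \forall z ((x R^2 y \wedge xRz) \to \exists w (y = w \wedge zRw)) — i.e. a generalized confluence (Geach) condition.
(a): fails — aR²a, aRe but no w with a=w and eRw.
(b): fails — oR²m, oRm but no w with m=w and mRw.
(c): holds.
(d): fails — mR²n, mRn but no w with n=w and nRw.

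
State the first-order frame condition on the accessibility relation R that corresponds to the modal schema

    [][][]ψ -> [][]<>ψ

This is a Sahlqvist (Geach-type) schema ◇^0□^3ψ → □^2◇^1ψ.
Minimal-valuation argument: fix x; take any y with xR^0y and any z with xR^2z. Set V(ψ) to the set of worlds R-reachable from y in exactly 3 steps. Then □^3ψ holds at y, so the antecedent holds at x; validity forces ◇^1ψ at z, giving a w with zR^1w and yR^3w.
First-order correspondent: forall x forall z (x R^2 z -> exists w (x R^3 w & zRw)).

forall x forall z (x R^2 z -> exists w (x R^3 w & zRw))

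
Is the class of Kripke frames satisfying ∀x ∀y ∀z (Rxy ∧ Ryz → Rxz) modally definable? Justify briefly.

Definable; □p → □□p defines it

The condition is transitivity. A defining modal formula is □p → □□p.
Suppose □p→□□p is valid. Take Rxy, Ryz and set V(p)={w : Rxw}. Then □p at x, so □□p at x, so □p at y, so p at z, i.e. Rxz.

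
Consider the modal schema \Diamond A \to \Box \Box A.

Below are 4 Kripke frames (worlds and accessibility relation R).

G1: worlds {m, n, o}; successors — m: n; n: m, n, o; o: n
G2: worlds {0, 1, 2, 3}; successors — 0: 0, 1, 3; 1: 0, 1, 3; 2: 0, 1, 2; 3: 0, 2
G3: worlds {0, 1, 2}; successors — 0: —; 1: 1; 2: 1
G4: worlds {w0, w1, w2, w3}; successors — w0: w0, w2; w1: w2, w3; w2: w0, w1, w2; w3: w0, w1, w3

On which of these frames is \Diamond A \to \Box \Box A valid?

G3

Frame correspondent (Sahlqvist): \forall x \forall y \forall z ((xRy \wedge x R^2 z) \to \exists w (y = w \wedge z = w)) — i.e. a generalized confluence (Geach) condition.
G1: fails — mRn, mR²m but n ≠ m.
G2: fails — 0R0, 0R²1 but 0 ≠ 1.
G3: holds.
G4: fails — w0Rw0, w0R²w1 but w0 ≠ w1.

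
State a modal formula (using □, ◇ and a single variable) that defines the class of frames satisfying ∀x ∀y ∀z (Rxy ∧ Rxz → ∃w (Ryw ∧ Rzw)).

◇□s → □◇s

A defining formula is ◇□s → □◇s (the .2 axiom).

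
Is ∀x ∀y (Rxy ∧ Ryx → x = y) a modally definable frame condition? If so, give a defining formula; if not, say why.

Any modally definable frame class is closed under surjective bounded morphisms.
The 6-cycle (worlds 0,1,2,3,4,5 with 0→1→2→3→4→5→0) is antisymmetric. Sending even-indexed worlds to • and odd-indexed worlds to ∘ is a surjective bounded morphism onto the two-world frame with •↔∘, which is not antisymmetric.
Hence antisymmetry is not modally definable.

No — not modally definable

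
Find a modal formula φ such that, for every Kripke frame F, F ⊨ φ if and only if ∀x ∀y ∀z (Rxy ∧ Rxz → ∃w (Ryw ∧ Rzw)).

A defining formula is ◇□p → □◇p (the .2 axiom).
Suppose ◇□p→□◇p is valid. Take Rxy, Rxz and set V(p)={w : Ryw}. Then □p at y so ◇□p at x, so □◇p at x, so ◇p at z, giving w with Rzw and Ryw.

◇□p → □◇p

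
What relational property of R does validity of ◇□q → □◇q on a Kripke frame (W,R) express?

Convergence

Suppose ◇□q→□◇q is valid. Take Rxy, Rxz and set V(q)={w : Ryw}. Then □q at y so ◇□q at x, so □◇q at x, so ◇q at z, giving w with Rzw and Ryw.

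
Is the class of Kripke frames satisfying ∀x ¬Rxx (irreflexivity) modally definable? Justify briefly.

Not definable by any modal formula

Any modally definable frame class is closed under surjective bounded morphisms.
The 4-cycle (worlds a,b,c,d with a→b→c→d→a) is irreflexive, and the map sending every world to a single reflexive point • is a surjective bounded morphism (forth: every edge maps to (•,•); back: every world has a successor). So any modal formula valid on the 4-cycle is also valid on the reflexive point, which is not irreflexive.
So no modal formula (or set of formulas) defines exactly the irreflexive frames.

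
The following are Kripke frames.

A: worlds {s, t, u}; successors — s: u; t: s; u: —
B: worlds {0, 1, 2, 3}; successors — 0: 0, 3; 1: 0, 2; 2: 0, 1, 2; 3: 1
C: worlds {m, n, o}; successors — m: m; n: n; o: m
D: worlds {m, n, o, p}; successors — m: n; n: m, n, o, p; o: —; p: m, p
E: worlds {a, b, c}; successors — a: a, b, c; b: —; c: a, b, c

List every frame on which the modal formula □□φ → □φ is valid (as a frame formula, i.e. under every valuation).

C, D, E

The schema corresponds to density: ∀x ∀y (Rxy → ∃z (Rxz ∧ Rzy)).
A: fails — Rsu but no z with Rsz and Rzu.
B: fails — R31 but no z with R3z and Rz1.
C: condition met.
D: condition met.
E: condition met.
Valid on: C, D, E.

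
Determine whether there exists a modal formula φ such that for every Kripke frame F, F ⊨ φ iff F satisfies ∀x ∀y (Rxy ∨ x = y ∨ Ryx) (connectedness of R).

No

Modal frame validity is preserved under disjoint unions.
Take 3 disjoint single-world reflexive frames: each is trivially connected, but their disjoint union has 3 worlds with no edge between distinct components, so it is not connected.
So no modal formula (or set of formulas) defines exactly the connected frames.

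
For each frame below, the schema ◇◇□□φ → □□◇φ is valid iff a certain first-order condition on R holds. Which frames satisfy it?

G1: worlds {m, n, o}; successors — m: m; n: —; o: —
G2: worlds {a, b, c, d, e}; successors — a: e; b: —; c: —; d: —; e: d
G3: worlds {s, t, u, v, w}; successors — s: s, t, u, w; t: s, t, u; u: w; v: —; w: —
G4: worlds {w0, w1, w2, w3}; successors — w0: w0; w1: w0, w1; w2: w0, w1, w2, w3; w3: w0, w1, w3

G1, G4

Frame correspondent (Sahlqvist): ∀x ∀y ∀z ((xR²y ∧ xR²z) → ∃w (yR²w ∧ zRw)) — i.e. a generalized confluence (Geach) condition.
G1: satisfies the condition.
G2: fails — aR²d, aR²d but no w with dR²w and dRw.
G3: fails — sR²s, sR²w but no w* with sR²w* and wRw*.
G4: satisfies the condition.
Valid on: G1, G4.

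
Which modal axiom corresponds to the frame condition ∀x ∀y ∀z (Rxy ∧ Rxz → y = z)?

◇p → □p

This is partial functionality; the standard corresponding axiom is CD: ◇p → □p.
Suppose ◇p→□p is valid. Take Rxy, Rxz and set V(p)={y}. Then ◇p at x, so □p at x, so p at z, i.e. z=y.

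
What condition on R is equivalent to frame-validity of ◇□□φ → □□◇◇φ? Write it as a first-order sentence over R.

∀x ∀y ∀z ((xRy ∧ xR²z) → ∃w (yR²w ∧ zR²w))

This is a Sahlqvist (Geach-type) schema ◇^1□^2φ → □^2◇^2φ.
Minimal-valuation argument: fix x; take any y with xR^1y and any z with xR^2z. Set V(φ) to the set of worlds R-reachable from y in exactly 2 steps. Then □^2φ holds at y, so the antecedent holds at x; validity forces ◇^2φ at z, giving a w with zR^2w and yR^2w.
First-order correspondent: ∀x ∀y ∀z ((xRy ∧ xR²z) → ∃w (yR²w ∧ zR²w)).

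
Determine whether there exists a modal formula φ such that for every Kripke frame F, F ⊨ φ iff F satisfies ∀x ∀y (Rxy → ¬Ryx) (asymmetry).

No

If a class were modally definable it would be closed under surjective bounded morphisms (Goldblatt–Thomason).
The 4-cycle (worlds a,b,c,d with a→b→c→d→a) is asymmetric. Mapping every world to a single reflexive point • is a surjective bounded morphism, and the reflexive point is not asymmetric (R•• but asymmetry requires ¬R••).
So the class is not modally definable.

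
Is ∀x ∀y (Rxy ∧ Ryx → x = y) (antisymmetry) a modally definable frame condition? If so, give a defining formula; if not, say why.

Not definable by any modal formula

If a class were modally definable it would be closed under surjective bounded morphisms (Goldblatt–Thomason).
The 6-cycle (worlds 0,1,2,3,4,5 with 0→1→2→3→4→5→0) is antisymmetric. Sending even-indexed worlds to s and odd-indexed worlds to t is a surjective bounded morphism onto the two-world frame with s↔t, which is not antisymmetric.
So the class is not modally definable.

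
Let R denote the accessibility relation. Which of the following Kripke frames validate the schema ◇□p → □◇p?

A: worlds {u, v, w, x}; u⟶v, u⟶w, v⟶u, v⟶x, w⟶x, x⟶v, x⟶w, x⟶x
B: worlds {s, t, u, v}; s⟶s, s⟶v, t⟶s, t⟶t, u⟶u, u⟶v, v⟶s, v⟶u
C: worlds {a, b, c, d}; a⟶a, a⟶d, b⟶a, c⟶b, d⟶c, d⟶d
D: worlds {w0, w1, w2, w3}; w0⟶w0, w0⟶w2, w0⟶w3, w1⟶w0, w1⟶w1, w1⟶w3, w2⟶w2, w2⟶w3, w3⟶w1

This is the axiom for convergence; its first-order frame correspondent is ∀x ∀y ∀z (Rxy ∧ Rxz → ∃w (Ryw ∧ Rzw)).
A: holds.
B: holds.
C: fails — Rdc and Rdd but c and d have no common successor.
D: fails — Rw0w2 and Rw0w3 but w2 and w3 have no common successor.
Valid on: A, B.

A, B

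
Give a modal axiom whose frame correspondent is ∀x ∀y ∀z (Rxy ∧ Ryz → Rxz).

A defining formula is □s → □□s (the 4 axiom).

□s → □□s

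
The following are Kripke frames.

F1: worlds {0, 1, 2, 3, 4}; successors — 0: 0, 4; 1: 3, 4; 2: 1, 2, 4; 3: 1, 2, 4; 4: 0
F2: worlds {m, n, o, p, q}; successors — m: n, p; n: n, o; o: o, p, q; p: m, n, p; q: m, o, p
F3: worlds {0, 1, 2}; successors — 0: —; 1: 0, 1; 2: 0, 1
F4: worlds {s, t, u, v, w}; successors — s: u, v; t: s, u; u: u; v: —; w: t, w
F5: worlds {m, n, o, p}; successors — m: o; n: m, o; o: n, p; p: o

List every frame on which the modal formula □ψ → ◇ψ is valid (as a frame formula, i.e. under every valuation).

F1, F2, F5

The schema corresponds to seriality: ∀x ∃y Rxy.
F1: holds.
F2: holds.
F3: fails — world 0 has no successor.
F4: fails — world v has no successor.
F5: holds.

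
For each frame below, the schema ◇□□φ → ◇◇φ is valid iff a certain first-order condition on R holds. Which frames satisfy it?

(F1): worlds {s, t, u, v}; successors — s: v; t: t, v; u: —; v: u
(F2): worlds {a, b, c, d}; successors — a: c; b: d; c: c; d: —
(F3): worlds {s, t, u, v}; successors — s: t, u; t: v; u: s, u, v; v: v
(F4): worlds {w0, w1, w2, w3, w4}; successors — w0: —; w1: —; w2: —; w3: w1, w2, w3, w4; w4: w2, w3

This is the axiom for a generalized confluence (Geach) condition; its first-order frame correspondent is ∀x ∀y (xRy → ∃w (yR²w ∧ xR²w)).
(F1): fails — sRv but no w with vR²w and sR²w.
(F2): fails — bRd but no w with dR²w and bR²w.
(F3): satisfies the condition.
(F4): fails — w3Rw1 but no w with w1R²w and w3R²w.

(F3)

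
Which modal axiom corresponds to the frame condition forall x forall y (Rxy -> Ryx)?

r → □◇r

The condition is symmetry. The B schema r → □◇r defines it.
Suppose r→□◇r is valid. Take Rxy and set V(r)={x}. Then r at x, so □◇r at x, so ◇r at y, so some z with Ryz has r; z=x, i.e. Ryx.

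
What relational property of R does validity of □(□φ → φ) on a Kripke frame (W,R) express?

shift-reflexivity

This schema is the T□ axiom.
It corresponds to shift-reflexivity: ∀x ∀y (Rxy → Ryy).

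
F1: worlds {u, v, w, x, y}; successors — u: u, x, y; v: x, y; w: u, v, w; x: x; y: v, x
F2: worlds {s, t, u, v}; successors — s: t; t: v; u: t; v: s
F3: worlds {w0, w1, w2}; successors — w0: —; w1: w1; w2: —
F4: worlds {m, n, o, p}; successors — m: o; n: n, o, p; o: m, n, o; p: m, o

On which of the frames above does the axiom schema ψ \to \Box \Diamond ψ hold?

The schema corresponds to symmetry: \forall x \forall y (Rxy \to Ryx).
F1: fails — Ryx but not Rxy.
F2: fails — Rvs but not Rsv.
F3: holds.
F4: fails — Rpm but not Rmp.

F3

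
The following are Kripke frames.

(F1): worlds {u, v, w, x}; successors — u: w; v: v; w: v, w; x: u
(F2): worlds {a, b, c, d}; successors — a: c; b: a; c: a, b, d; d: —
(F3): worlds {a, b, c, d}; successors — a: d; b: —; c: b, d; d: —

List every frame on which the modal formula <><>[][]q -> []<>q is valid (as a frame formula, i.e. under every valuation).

(F1), (F3)

Frame correspondent (Sahlqvist): forall x forall y forall z ((x R^2 y & xRz) -> exists w (y R^2 w & zRw)) — i.e. a generalized confluence (Geach) condition.
(F1): condition met.
(F2): fails — aR²b, aRc but no w with bR²w and cRw.
(F3): condition met.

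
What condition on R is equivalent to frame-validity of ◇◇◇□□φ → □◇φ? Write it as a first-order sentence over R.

This is a Sahlqvist (Geach-type) schema ◇^3□^2φ → □^1◇^1φ.
First-order correspondent: ∀x ∀y ∀z ((xR³y ∧ xRz) → ∃w (yR²w ∧ zRw)).

∀x ∀y ∀z ((xR³y ∧ xRz) → ∃w (yR²w ∧ zRw))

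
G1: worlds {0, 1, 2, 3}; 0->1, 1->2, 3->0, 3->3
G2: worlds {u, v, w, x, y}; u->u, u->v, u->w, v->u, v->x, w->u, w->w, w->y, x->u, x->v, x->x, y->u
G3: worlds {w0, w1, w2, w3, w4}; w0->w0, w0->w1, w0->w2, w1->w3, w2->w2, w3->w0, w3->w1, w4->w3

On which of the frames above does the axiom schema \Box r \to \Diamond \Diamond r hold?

The schema corresponds to a generalized confluence (Geach) condition: \forall x \exists w (xRw \wedge x R^2 w).
G1: fails — at 0 but no w with 0Rw and 0R²w.
G2: condition met.
G3: fails — at w1 but no w with w1Rw and w1R²w.
Valid on: G2.

G2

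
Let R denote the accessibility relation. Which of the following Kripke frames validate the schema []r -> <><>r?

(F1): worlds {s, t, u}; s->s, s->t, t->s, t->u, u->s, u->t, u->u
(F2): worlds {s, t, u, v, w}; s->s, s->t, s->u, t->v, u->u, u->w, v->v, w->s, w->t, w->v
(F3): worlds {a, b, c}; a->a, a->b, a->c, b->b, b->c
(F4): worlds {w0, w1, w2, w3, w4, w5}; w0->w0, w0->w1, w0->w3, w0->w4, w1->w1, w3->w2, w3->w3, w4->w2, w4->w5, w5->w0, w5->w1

(F1), (F2)

The schema corresponds to a generalized confluence (Geach) condition: forall x exists w (xRw & x R^2 w).
(F1): holds.
(F2): holds.
(F3): fails — at c but no w with cRw and cR²w.
(F4): fails — at w2 but no w with w2Rw and w2R²w.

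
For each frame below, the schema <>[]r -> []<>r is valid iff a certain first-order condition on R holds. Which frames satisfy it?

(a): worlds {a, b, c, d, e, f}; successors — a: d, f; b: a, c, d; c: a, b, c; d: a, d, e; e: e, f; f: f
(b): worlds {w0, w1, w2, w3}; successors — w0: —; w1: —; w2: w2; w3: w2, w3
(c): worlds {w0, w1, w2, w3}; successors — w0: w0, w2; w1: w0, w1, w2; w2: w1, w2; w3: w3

(b), (c)

This is the axiom for convergence; its first-order frame correspondent is forall x forall y forall z (Rxy & Rxz -> exists w (Ryw & Rzw)).
(a): fails — Rad and Raf but d and f have no common successor.
(b): satisfies the condition.
(c): satisfies the condition.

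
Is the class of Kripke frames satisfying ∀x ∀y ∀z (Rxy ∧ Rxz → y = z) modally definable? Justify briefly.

This is a Sahlqvist condition; the CD axiom ◇r → □r defines it.
Suppose ◇r→□r is valid. Take Rxy, Rxz and set V(r)={y}. Then ◇r at x, so □r at x, so r at z, i.e. z=y.

Definable; ◇r → □r defines it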